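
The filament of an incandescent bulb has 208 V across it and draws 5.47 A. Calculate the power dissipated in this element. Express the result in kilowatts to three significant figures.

1.14 kW

V and I are known directly — P = V I, no intermediate step needed.
P = 208 V × 5.470 A = 1138 W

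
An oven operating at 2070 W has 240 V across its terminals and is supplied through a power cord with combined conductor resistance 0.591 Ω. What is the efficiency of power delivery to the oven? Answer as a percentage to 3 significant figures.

I = P / V = 2070 / 240 = 8.625 A through the power cord.
P_line = I² R_line = (8.625)² × 0.591 = 43.96 W
P_source = P_load + P_line = 2070 + 43.96 = 2114 W
η = P_load / P_source = 2070 / 2114 = 0.9792

97.9 %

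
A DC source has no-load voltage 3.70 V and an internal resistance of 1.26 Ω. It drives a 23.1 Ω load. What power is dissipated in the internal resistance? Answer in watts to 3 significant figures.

r is in series with the load, so it carries the full circuit current — the loss in it is I²r.
I = ε / (r + R) = 3.70 / (1.26 + 23.1) = 0.1519 A
P_int = I² r = (0.1519)² × 1.26 = 0.02907 W

0.0291 W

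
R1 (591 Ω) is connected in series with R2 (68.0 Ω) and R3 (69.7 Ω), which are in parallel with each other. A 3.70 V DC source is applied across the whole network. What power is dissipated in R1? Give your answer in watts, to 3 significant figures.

0.0207 W

First combine the parallel branches into one equivalent R_p, then R1 + R_p is a series pair.
R_p = (68.0×69.7)/(68.0+69.7) = 34.42 Ω
R_total = 591 + 34.42 = 625.4 Ω
I = V / R_total = 3.70 / 625.4 = 0.005916 A
All the current flows through R1; use P = I²R.
P_R1 = (0.005916)² × 591 = 0.02068 W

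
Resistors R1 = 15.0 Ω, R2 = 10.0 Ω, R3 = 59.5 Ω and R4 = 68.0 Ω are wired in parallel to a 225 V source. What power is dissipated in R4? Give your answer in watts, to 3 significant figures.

The supply voltage appears across each parallel branch — just use P = V²/R4.
P_R4 = V² / R4 = (225)² / 68.0 Ω = 744.5 W

744 W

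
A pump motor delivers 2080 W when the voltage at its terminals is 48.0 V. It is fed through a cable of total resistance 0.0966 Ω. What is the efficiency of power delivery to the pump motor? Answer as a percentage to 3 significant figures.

92.0 %

I = P / V = 2080 / 48.0 = 43.33 A through the cable.
P_line = I² R_line = (43.33)² × 0.0966 = 181.4 W
P_source = P_load + P_line = 2080 + 181.4 = 2261 W
η = P_load / P_source = 2080 / 2261 = 0.9198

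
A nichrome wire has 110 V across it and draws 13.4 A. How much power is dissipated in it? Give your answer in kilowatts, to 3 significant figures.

1.47 kW

Since both terminal voltage and current are stated, P = V I gives the power in one step.
P = 110 V × 13.40 A = 1474 W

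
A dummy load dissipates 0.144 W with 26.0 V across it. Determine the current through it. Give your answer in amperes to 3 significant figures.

0.00554 A

Inverting the appropriate power form: I = P / V.
I = 0.144 / 26.0 = 0.005538 A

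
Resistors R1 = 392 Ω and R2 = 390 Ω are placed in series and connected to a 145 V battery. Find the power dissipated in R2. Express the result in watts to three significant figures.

13.4 W

Series elements share the same current, so find I first, then use P = I²R.
R_total = 392 + 390 = 782.0 Ω
I = V / R_total = 145 / 782.0 = 0.1854 A
P_R2 = I² × R2 = (0.1854)² × 390 = 13.41 W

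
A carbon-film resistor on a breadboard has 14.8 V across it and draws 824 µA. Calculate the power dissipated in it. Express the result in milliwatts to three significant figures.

12.2 mW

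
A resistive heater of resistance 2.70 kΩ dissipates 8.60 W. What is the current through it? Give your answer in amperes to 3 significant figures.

0.0564 A

The two known quantities fix the third via I = √(P / R).
I = √(8.60 / 2700) = 0.05644 A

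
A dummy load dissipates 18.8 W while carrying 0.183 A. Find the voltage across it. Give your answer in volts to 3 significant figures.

From P = V I = I²R = V²/R, with the two given quantities we get V = P / I.
V = 18.8 / 0.1830 = 102.7 V

103 V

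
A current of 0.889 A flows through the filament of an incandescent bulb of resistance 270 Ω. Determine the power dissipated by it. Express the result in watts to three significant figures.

With I and R stated, P = I²R applies in one step.
P = (0.8890 A)² × 270 Ω = 213.4 W

213 W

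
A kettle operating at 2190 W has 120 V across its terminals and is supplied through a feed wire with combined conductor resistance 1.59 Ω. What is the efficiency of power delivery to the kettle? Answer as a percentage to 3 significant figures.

80.5 %

I = P / V = 2190 / 120 = 18.25 A through the feed wire.
P_line = I² R_line = (18.25)² × 1.59 = 529.6 W
P_source = P_load + P_line = 2190 + 529.6 = 2720 W
η = P_load / P_source = 2190 / 2720 = 0.8053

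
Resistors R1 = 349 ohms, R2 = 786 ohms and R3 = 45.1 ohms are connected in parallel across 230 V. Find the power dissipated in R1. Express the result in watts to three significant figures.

152 W

R1 sits directly across the source, so P = V²/R with V = 230 V.
P_R1 = V² / R1 = (230)² / 349 Ω = 151.6 W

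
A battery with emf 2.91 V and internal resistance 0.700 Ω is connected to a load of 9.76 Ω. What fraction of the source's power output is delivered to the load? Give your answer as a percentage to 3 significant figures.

93.3 %

Both r and R carry the same current, so the power split is just the resistance split: η = R/(R+r).
η = R / (R + r) = 9.76 / (9.76 + 0.700) = 0.9331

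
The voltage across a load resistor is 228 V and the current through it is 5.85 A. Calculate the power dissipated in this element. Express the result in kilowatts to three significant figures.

1.33 kW

With V and I both given, power follows immediately from P = V I.
P = 228 V × 5.850 A = 1334 W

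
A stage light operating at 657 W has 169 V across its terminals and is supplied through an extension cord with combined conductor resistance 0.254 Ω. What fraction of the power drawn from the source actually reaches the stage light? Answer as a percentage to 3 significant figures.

99.4 %

I = P / V = 657 / 169 = 3.888 A through the extension cord.
P_line = I² R_line = (3.888)² × 0.254 = 3.839 W
P_source = P_load + P_line = 657.0 + 3.839 = 660.8 W
η = P_load / P_source = 657.0 / 660.8 = 0.9942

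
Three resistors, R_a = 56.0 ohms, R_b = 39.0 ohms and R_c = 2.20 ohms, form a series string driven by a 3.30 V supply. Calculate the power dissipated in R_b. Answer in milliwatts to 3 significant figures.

In a series string the same current flows through every resistor — find that current, then P = I²R for the one we want.
R_total = 56.0 + 39.0 + 2.20 = 97.20 Ω
I = V / R_total = 3.30 / 97.20 = 0.03395 A
P_R_b = I² × R_b = (0.03395)² × 39.0 = 0.04495 W

45.0 mW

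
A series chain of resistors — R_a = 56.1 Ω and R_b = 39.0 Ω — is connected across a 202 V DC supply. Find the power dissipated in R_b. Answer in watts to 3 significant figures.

176 W

The current is common to all series resistors; compute it, then apply P = I²R for the target.
R_total = 56.1 + 39.0 = 95.10 Ω
I = V / R_total = 202 / 95.10 = 2.124 A
P_R_b = I² × R_b = (2.124)² × 39.0 = 176.0 W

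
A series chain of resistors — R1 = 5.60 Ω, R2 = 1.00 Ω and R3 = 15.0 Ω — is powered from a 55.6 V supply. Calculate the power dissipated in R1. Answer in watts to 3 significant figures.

The current is common to all series resistors; compute it, then apply P = I²R for the target.
R_total = 5.60 + 1.00 + 15.0 = 21.60 Ω
I = V / R_total = 55.6 / 21.60 = 2.574 A
P_R1 = I² × R1 = (2.574)² × 5.60 = 37.10 W

37.1 W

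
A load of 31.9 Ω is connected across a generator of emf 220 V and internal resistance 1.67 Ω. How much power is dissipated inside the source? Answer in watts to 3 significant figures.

The internal resistance carries the same current as the load; P_int = I²r.
I = ε / (r + R) = 220 / (1.67 + 31.9) = 6.553 A
P_int = I² r = (6.553)² × 1.67 = 71.72 W

71.7 W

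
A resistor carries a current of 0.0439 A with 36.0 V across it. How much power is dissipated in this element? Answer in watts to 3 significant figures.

With V and I both given, power follows immediately from P = V I.
P = 36.0 V × 0.04390 A = 1.580 W

1.58 W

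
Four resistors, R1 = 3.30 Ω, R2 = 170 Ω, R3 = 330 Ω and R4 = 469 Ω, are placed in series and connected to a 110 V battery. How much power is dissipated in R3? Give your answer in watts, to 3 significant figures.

4.22 W

Since the resistors are in series they all carry the loop current I = V/R_total; the power in any one is I²R.
R_total = 3.30 + 170 + 330 + 469 = 972.3 Ω
I = V / R_total = 110 / 972.3 = 0.1131 A
P_R3 = I² × R3 = (0.1131)² × 330 = 4.224 W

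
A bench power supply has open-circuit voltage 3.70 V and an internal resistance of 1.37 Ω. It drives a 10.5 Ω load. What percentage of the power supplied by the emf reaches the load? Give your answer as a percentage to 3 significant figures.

88.5 %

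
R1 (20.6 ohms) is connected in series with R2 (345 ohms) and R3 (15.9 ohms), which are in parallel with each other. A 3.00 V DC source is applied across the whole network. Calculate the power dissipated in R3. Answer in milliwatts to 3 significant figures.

102 mW

Reduce the parallel pair to R_p first; the network is then a simple series string.
R_p = (345×15.9)/(345+15.9) = 15.20 Ω
R_total = 20.6 + 15.20 = 35.80 Ω
I = V / R_total = 3.00 / 35.80 = 0.08380 A
Voltage across the parallel pair: V_p = I × R_p = 0.08380 × 15.20 = 1.274 V
R3 sees V_p directly, so P = V_p² / R3.
P_R3 = (1.274)² / 15.9 = 0.1020 W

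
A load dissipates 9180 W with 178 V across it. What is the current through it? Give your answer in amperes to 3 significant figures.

51.6 A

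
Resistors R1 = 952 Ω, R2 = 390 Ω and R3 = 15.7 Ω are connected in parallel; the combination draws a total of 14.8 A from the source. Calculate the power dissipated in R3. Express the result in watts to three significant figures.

Only the total current is stated, so first find the parallel equivalent to get the voltage across the combination.
1/R_eq = 1/952 + 1/390 + 1/15.7 ⇒ R_eq = 14.86 Ω
V = I_total × R_eq = 14.80 × 14.86 = 219.9 V
P_R3 = V² / R3 = (219.9)² / 15.7 = 3079 W

3080 W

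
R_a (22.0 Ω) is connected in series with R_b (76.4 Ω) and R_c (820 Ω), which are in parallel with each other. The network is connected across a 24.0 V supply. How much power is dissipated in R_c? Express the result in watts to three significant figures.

Collapse R_b‖R_c to a single equivalent, reducing the network to two series elements.
R_p = (76.4×820)/(76.4+820) = 69.89 Ω
R_total = 22.0 + 69.89 = 91.89 Ω
I = V / R_total = 24.0 / 91.89 = 0.2612 A
Voltage across the parallel pair: V_p = I × R_p = 0.2612 × 69.89 = 18.25 V
R_c is across V_p, so use P = V²/R for that branch.
P_R_c = (18.25)² / 820 = 0.4063 W

0.406 W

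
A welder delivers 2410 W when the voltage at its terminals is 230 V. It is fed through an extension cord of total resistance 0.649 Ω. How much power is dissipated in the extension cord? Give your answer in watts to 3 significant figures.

The extension cord is a series resistance carrying the load current; its dissipation is I²R_line.
I = P / V = 2410 / 230 = 10.48 A through the extension cord.
P_line = I² R_line = (10.48)² × 0.649 = 71.26 W

71.3 W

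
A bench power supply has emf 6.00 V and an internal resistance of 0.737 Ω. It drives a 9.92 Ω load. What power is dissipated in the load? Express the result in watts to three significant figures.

3.14 W

Find the circuit current first, then P = I²R for the load (series elements share I).
I = ε / (r + R) = 6.00 / (0.737 + 9.92) = 0.5630 A
P_load = I² R = (0.5630)² × 9.92 = 3.144 W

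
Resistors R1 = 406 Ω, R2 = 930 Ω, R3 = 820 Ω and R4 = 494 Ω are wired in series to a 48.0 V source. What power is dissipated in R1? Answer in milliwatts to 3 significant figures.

In a series string the same current flows through every resistor — find that current, then P = I²R for the one we want.
R_total = 406 + 930 + 820 + 494 = 2650 Ω
I = V / R_total = 48.0 / 2650 = 0.01811 A
P_R1 = I² × R1 = (0.01811)² × 406 = 0.1332 W

133 mW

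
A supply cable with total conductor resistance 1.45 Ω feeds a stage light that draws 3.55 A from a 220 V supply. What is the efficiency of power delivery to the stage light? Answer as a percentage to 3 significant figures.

97.7 %

The supply cable carries the full 3.55 A.
P_line = I² R_line = (3.550)² × 1.45 = 18.27 W
P_source = V I = 220 × 3.550 = 781.0 W; P_load = 762.7 W
η = P_load / P_source = 762.7 / 781.0 = 0.9766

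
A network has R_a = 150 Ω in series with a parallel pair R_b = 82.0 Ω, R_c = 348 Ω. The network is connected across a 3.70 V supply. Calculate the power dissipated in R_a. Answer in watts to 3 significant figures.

Reduce the parallel pair to R_p first; the network is then a simple series string.
R_p = (82.0×348)/(82.0+348) = 66.36 Ω
R_total = 150 + 66.36 = 216.4 Ω
I = V / R_total = 3.70 / 216.4 = 0.01710 A
R_a is in the main series path, so its power is I²R_a.
P_R_a = (0.01710)² × 150 = 0.04387 W

0.0439 W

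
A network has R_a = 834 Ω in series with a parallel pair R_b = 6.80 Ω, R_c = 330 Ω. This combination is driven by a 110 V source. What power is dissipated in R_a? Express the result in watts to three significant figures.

14.3 W

Reduce the parallel pair to R_p first; the network is then a simple series string.
R_p = (6.80×330)/(6.80+330) = 6.663 Ω
R_total = 834 + 6.663 = 840.7 Ω
I = V / R_total = 110 / 840.7 = 0.1308 A
The full supply current passes through R_a: P = I²R.
P_R_a = (0.1308)² × 834 = 14.28 W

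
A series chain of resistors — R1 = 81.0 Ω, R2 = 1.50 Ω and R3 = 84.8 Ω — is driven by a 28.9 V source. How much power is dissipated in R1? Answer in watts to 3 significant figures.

In a series string the same current flows through every resistor — find that current, then P = I²R for the one we want.
R_total = 81.0 + 1.50 + 84.8 = 167.3 Ω
I = V / R_total = 28.9 / 167.3 = 0.1727 A
P_R1 = I² × R1 = (0.1727)² × 81.0 = 2.417 W

2.42 W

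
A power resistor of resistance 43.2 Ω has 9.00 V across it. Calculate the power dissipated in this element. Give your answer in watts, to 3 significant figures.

Voltage and resistance are given, so P = V²/R is the one-step route.
P = (9.00 V)² / 43.2 Ω = 1.875 W

1.87 W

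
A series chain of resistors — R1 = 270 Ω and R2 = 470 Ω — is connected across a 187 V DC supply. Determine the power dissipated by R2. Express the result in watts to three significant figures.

30.0 W

Series elements share the same current, so find I first, then use P = I²R.
R_total = 270 + 470 = 740.0 Ω
I = V / R_total = 187 / 740.0 = 0.2527 A
P_R2 = I² × R2 = (0.2527)² × 470 = 30.01 W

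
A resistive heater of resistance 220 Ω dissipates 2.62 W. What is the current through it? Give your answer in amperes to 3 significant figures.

0.109 A

From P = V I = I²R = V²/R, with the two given quantities we get I = √(P / R).
I = √(2.62 / 220) = 0.1091 A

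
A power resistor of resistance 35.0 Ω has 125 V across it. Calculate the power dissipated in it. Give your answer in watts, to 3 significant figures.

We know the drop across the element and its resistance — P = V²/R, one step.
P = (125 V)² / 35.0 Ω = 446.4 W

446 W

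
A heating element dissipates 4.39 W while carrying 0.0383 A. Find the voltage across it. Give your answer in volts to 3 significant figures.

The two known quantities fix the third via V = P / I.
V = 4.39 / 0.03830 = 114.6 V

115 V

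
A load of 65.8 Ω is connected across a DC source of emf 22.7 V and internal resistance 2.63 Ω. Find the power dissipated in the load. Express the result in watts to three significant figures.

Load and internal resistance form a series loop — compute the loop current, then the load power via I²R.
I = ε / (r + R) = 22.7 / (2.63 + 65.8) = 0.3317 A
P_load = I² R = (0.3317)² × 65.8 = 7.241 W

7.24 W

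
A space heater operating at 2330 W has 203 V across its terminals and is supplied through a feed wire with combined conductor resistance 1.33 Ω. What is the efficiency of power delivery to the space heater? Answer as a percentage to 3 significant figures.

I = P / V = 2330 / 203 = 11.48 A through the feed wire.
P_line = I² R_line = (11.48)² × 1.33 = 175.2 W
P_source = P_load + P_line = 2330 + 175.2 = 2505 W
η = P_load / P_source = 2330 / 2505 = 0.9301

93.0 %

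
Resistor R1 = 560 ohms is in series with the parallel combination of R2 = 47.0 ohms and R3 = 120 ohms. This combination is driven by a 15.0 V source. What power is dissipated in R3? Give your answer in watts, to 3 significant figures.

0.00607 W

Replace R2 and R3 with their parallel equivalent so the circuit becomes R1 in series with R_p.
R_p = (47.0×120)/(47.0+120) = 33.77 Ω
R_total = 560 + 33.77 = 593.8 Ω
I = V / R_total = 15.0 / 593.8 = 0.02526 A
Voltage across the parallel pair: V_p = I × R_p = 0.02526 × 33.77 = 0.8532 V
With V_p across R3, its power is V_p²/R3.
P_R3 = (0.8532)² / 120 = 0.006066 W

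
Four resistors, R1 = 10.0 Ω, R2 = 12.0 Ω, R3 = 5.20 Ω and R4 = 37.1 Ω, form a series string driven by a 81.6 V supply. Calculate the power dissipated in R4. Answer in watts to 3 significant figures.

59.7 W

Series elements share the same current, so find I first, then use P = I²R.
R_total = 10.0 + 12.0 + 5.20 + 37.1 = 64.30 Ω
I = V / R_total = 81.6 / 64.30 = 1.269 A
P_R4 = I² × R4 = (1.269)² × 37.1 = 59.75 W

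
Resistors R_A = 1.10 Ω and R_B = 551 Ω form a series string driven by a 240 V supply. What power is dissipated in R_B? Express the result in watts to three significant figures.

Series elements share the same current, so find I first, then use P = I²R.
R_total = 1.10 + 551 = 552.1 Ω
I = V / R_total = 240 / 552.1 = 0.4347 A
P_R_B = I² × R_B = (0.4347)² × 551 = 104.1 W

104 W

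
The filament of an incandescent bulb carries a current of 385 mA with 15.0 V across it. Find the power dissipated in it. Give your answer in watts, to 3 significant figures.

5.78 W

Both the voltage across and the current through the element are known, so P = V I applies directly.
P = 15.0 V × 0.3850 A = 5.775 W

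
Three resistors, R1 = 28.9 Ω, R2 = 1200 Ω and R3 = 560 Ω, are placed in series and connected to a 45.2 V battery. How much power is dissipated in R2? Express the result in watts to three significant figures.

In a series string the same current flows through every resistor — find that current, then P = I²R for the one we want.
R_total = 28.9 + 1200 + 560 = 1789 Ω
I = V / R_total = 45.2 / 1789 = 0.02527 A
P_R2 = I² × R2 = (0.02527)² × 1200 = 0.7661 W

0.766 W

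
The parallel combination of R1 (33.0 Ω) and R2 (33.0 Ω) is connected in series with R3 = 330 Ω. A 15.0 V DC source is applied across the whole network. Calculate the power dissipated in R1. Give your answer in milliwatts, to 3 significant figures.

15.5 mW

Collapse the R1‖R2 pair into one equivalent R_p; then R_p and R3 form a series string.
R_p = (33.0×33.0)/(33.0+33.0) = 16.50 Ω
R_total = R_p + 330 = 16.50 + 330 = 346.5 Ω
I = V / R_total = 15.0 / 346.5 = 0.04329 A
Voltage across the parallel pair: V_p = I × R_p = 0.04329 × 16.50 = 0.7143 V
R1 has V_p across it, so P = V_p²/R1.
P_R1 = (0.7143)² / 33.0 = 0.01546 W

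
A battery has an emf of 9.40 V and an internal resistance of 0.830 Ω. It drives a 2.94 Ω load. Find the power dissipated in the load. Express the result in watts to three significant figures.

With r and R in series, I = ε/(r+R); the load dissipates I²R.
I = ε / (r + R) = 9.40 / (0.830 + 2.94) = 2.493 A
P_load = I² R = (2.493)² × 2.94 = 18.28 W

18.3 W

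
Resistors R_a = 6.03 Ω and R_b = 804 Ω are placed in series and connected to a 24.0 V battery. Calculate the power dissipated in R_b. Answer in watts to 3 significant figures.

0.706 W

In a series string the same current flows through every resistor — find that current, then P = I²R for the one we want.
R_total = 6.03 + 804 = 810.0 Ω
I = V / R_total = 24.0 / 810.0 = 0.02963 A
P_R_b = I² × R_b = (0.02963)² × 804 = 0.7058 W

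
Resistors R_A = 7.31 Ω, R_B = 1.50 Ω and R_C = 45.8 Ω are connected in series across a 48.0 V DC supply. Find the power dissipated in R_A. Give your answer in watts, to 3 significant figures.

5.65 W

Every series element carries the same I. Get I from the total resistance, then P = I² × R_A.
R_total = 7.31 + 1.50 + 45.8 = 54.61 Ω
I = V / R_total = 48.0 / 54.61 = 0.8790 A
P_R_A = I² × R_A = (0.8790)² × 7.31 = 5.647 W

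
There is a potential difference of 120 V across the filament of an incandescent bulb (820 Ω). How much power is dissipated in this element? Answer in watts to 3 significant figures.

With V across and R both known, P = V²/R gives the dissipation directly.
P = (120 V)² / 820 Ω = 17.56 W

17.6 W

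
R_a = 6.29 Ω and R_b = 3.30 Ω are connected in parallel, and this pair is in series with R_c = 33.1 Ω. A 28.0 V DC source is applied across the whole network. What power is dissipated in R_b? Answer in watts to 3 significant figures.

Collapse the R_a‖R_b pair into one equivalent R_p; then R_p and R_c form a series string.
R_p = (6.29×3.30)/(6.29+3.30) = 2.164 Ω
R_total = R_p + 33.1 = 2.164 + 33.1 = 35.26 Ω
I = V / R_total = 28.0 / 35.26 = 0.7940 A
Voltage across the parallel pair: V_p = I × R_p = 0.7940 × 2.164 = 1.719 V
Use P = V²/R for R_b with V = V_p.
P_R_b = (1.719)² / 3.30 = 0.8950 W

0.895 W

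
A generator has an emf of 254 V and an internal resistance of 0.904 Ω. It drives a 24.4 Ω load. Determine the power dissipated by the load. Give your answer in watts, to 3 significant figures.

Find the circuit current first, then P = I²R for the load (series elements share I).
I = ε / (r + R) = 254 / (0.904 + 24.4) = 10.04 A
P_load = I² R = (10.04)² × 24.4 = 2459 W

2460 W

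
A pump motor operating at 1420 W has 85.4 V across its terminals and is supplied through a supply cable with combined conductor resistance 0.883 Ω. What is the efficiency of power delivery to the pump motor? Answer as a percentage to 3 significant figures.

85.3 %

I = P / V = 1420 / 85.4 = 16.63 A through the supply cable.
P_line = I² R_line = (16.63)² × 0.883 = 244.1 W
P_source = P_load + P_line = 1420 + 244.1 = 1664 W
η = P_load / P_source = 1420 / 1664 = 0.8533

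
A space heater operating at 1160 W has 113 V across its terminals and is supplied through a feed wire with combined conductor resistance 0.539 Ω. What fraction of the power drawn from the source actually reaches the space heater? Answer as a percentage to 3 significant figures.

95.3 %

I = P / V = 1160 / 113 = 10.27 A through the feed wire.
P_line = I² R_line = (10.27)² × 0.539 = 56.80 W
P_source = P_load + P_line = 1160 + 56.80 = 1217 W
η = P_load / P_source = 1160 / 1217 = 0.9533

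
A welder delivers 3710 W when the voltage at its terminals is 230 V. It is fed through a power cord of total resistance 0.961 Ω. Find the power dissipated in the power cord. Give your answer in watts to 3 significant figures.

250 W

Line loss is just I²R for the cable — we know both I and R_line directly.
I = P / V = 3710 / 230 = 16.13 A through the power cord.
P_line = I² R_line = (16.13)² × 0.961 = 250.0 W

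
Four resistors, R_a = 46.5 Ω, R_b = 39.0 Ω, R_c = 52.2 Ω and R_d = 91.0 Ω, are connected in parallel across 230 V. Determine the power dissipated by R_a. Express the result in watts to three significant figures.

1140 W

Each parallel branch sees the full supply voltage, so P = V²/R applies directly to the target branch.
P_R_a = V² / R_a = (230)² / 46.5 Ω = 1138 W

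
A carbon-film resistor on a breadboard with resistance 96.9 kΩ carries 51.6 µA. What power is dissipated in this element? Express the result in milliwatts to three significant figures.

0.258 mW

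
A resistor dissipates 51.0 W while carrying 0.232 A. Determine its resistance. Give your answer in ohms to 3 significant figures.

948 Ω

Rearranging the power relation for the two known quantities gives R = P / I².
R = 51.0 / (0.2320)² = 947.5 Ω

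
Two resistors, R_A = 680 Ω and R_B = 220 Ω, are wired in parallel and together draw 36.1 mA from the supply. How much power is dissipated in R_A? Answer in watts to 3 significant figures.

Only the total current is stated, so first find the parallel equivalent to get the voltage across the combination.
1/R_eq = 1/680 + 1/220 ⇒ R_eq = 166.2 Ω
V = I_total × R_eq = 0.03610 × 166.2 = 6.001 V
P_R_A = V² / R_A = (6.001)² / 680 = 0.05295 W

0.0530 W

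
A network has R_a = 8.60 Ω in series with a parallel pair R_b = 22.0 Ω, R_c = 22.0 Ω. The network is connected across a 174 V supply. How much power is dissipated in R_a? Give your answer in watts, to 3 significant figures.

678 W

Replace R_b and R_c with their parallel equivalent so the circuit becomes R_a in series with R_p.
R_p = (22.0×22.0)/(22.0+22.0) = 11.00 Ω
R_total = 8.60 + 11.00 = 19.60 Ω
I = V / R_total = 174 / 19.60 = 8.878 A
R_a carries the full series current, so P = I²R.
P_R_a = (8.878)² × 8.60 = 677.8 W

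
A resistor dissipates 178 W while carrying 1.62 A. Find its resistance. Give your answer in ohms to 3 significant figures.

Inverting the appropriate power form: R = P / I².
R = 178 / (1.620)² = 67.83 Ω

67.8 Ω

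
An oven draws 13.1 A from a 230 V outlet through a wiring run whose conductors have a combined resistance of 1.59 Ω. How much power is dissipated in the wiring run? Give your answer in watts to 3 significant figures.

Only the current and the line resistance are needed for the I²R loss.
The wiring run carries the full 13.1 A.
P_line = I² R_line = (13.10)² × 1.59 = 272.9 W

273 W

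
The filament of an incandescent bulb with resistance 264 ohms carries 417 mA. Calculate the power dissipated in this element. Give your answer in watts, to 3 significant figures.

The current through and the resistance of the element are both given; use P = I²R.
P = (0.4170 A)² × 264 Ω = 45.91 W

45.9 W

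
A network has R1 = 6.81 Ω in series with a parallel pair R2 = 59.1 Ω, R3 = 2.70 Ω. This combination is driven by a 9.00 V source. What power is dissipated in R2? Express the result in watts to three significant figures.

0.104 W

Reduce the parallel pair to R_p first; the network is then a simple series string.
R_p = (59.1×2.70)/(59.1+2.70) = 2.582 Ω
R_total = 6.81 + 2.582 = 9.392 Ω
I = V / R_total = 9.00 / 9.392 = 0.9583 A
Voltage across the parallel pair: V_p = I × R_p = 0.9583 × 2.582 = 2.474 V
With V_p across R2, its power is V_p²/R2.
P_R2 = (2.474)² / 59.1 = 0.1036 W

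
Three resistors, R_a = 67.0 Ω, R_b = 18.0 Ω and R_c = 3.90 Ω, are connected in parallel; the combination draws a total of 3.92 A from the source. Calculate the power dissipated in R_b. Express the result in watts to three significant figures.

We need the common branch voltage; get it from I_total × R_eq, then P = V²/R for the branch.
1/R_eq = 1/67.0 + 1/18.0 + 1/3.90 ⇒ R_eq = 3.059 Ω
V = I_total × R_eq = 3.920 × 3.059 = 11.99 V
P_R_b = V² / R_b = (11.99)² / 18.0 = 7.989 W

7.99 W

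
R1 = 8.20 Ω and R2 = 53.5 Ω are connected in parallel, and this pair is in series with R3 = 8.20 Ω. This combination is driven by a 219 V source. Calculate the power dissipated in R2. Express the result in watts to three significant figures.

Combine R1 and R2 into their parallel equivalent first, reducing the network to two series resistors.
R_p = (8.20×53.5)/(8.20+53.5) = 7.110 Ω
R_total = R_p + 8.20 = 7.110 + 8.20 = 15.31 Ω
I = V / R_total = 219 / 15.31 = 14.30 A
Voltage across the parallel pair: V_p = I × R_p = 14.30 × 7.110 = 101.7 V
Use P = V²/R for R2 with V = V_p.
P_R2 = (101.7)² / 53.5 = 193.3 W

193 W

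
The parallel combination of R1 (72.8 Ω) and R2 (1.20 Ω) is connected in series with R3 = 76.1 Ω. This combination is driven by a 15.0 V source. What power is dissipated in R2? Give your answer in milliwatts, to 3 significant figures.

43.8 mW

Combine R1 and R2 into their parallel equivalent first, reducing the network to two series resistors.
R_p = (72.8×1.20)/(72.8+1.20) = 1.181 Ω
R_total = R_p + 76.1 = 1.181 + 76.1 = 77.28 Ω
I = V / R_total = 15.0 / 77.28 = 0.1941 A
Voltage across the parallel pair: V_p = I × R_p = 0.1941 × 1.181 = 0.2291 V
Use P = V²/R for R2 with V = V_p.
P_R2 = (0.2291)² / 1.20 = 0.04375 W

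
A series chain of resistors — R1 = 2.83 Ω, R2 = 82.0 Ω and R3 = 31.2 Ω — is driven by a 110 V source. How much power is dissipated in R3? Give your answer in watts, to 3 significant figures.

Series elements share the same current, so find I first, then use P = I²R.
R_total = 2.83 + 82.0 + 31.2 = 116.0 Ω
I = V / R_total = 110 / 116.0 = 0.9480 A
P_R3 = I² × R3 = (0.9480)² × 31.2 = 28.04 W

28.0 W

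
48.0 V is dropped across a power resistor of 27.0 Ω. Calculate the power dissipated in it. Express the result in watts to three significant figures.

85.3 W

With V across and R both known, P = V²/R gives the dissipation directly.
P = (48.0 V)² / 27.0 Ω = 85.33 W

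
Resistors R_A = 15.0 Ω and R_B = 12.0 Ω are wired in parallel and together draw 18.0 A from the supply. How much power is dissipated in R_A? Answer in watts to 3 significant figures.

The branches share the same voltage, but only the total current is given — find V from the equivalent resistance first.
1/R_eq = 1/15.0 + 1/12.0 ⇒ R_eq = 6.667 Ω
V = I_total × R_eq = 18.00 × 6.667 = 120.0 V
P_R_A = V² / R_A = (120.0)² / 15.0 = 960.0 W

960 W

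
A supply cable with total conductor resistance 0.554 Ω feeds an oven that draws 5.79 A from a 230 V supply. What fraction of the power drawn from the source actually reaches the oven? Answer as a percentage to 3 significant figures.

98.6 %

The supply cable carries the full 5.79 A.
P_line = I² R_line = (5.790)² × 0.554 = 18.57 W
P_source = V I = 230 × 5.790 = 1332 W; P_load = 1313 W
η = P_load / P_source = 1313 / 1332 = 0.9861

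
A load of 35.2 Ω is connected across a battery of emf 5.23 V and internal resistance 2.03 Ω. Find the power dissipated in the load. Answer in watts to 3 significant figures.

0.695 W

With r and R in series, I = ε/(r+R); the load dissipates I²R.
I = ε / (r + R) = 5.23 / (2.03 + 35.2) = 0.1405 A
P_load = I² R = (0.1405)² × 35.2 = 0.6946 W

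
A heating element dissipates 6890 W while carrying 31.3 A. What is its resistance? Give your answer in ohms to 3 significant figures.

From P = V I = I²R = V²/R, with the two given quantities we get R = P / I².
R = 6890 / (31.30)² = 7.033 Ω

7.03 Ω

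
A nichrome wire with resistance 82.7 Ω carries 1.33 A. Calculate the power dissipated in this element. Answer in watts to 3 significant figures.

Current and resistance are given, so P = I²R is the direct form.
P = (1.330 A)² × 82.7 Ω = 146.3 W

146 W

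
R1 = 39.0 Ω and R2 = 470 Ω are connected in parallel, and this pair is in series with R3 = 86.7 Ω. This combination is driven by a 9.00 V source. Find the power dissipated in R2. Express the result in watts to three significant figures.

First find R_p for the parallel pair, then treat R_p + R3 as a series loop.
R_p = (39.0×470)/(39.0+470) = 36.01 Ω
R_total = R_p + 86.7 = 36.01 + 86.7 = 122.7 Ω
I = V / R_total = 9.00 / 122.7 = 0.07334 A
Voltage across the parallel pair: V_p = I × R_p = 0.07334 × 36.01 = 2.641 V
Use P = V²/R for R2 with V = V_p.
P_R2 = (2.641)² / 470 = 0.01484 W

0.0148 W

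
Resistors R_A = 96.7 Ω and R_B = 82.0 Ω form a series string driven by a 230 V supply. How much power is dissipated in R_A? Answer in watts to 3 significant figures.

160 W

Series elements share the same current, so find I first, then use P = I²R.
R_total = 96.7 + 82.0 = 178.7 Ω
I = V / R_total = 230 / 178.7 = 1.287 A
P_R_A = I² × R_A = (1.287)² × 96.7 = 160.2 W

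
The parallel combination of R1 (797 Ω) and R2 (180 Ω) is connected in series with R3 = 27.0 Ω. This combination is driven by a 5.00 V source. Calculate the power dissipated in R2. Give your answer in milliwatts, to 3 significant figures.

99.1 mW

Collapse the R1‖R2 pair into one equivalent R_p; then R_p and R3 form a series string.
R_p = (797×180)/(797+180) = 146.8 Ω
R_total = R_p + 27.0 = 146.8 + 27.0 = 173.8 Ω
I = V / R_total = 5.00 / 173.8 = 0.02876 A
Voltage across the parallel pair: V_p = I × R_p = 0.02876 × 146.8 = 4.223 V
R2 sits across V_p; its power is V_p²/R.
P_R2 = (4.223)² / 180 = 0.09910 W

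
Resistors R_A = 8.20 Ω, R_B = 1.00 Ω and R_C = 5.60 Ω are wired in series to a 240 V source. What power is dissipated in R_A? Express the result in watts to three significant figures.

2160 W

In a series string the same current flows through every resistor — find that current, then P = I²R for the one we want.
R_total = 8.20 + 1.00 + 5.60 = 14.80 Ω
I = V / R_total = 240 / 14.80 = 16.22 A
P_R_A = I² × R_A = (16.22)² × 8.20 = 2156 W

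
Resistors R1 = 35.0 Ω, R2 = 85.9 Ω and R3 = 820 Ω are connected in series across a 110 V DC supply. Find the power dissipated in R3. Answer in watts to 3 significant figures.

Series elements share the same current, so find I first, then use P = I²R.
R_total = 35.0 + 85.9 + 820 = 940.9 Ω
I = V / R_total = 110 / 940.9 = 0.1169 A
P_R3 = I² × R3 = (0.1169)² × 820 = 11.21 W

11.2 W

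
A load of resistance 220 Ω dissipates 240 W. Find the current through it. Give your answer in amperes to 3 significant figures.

1.04 A

From P = V I = I²R = V²/R, with the two given quantities we get I = √(P / R).
I = √(240 / 220) = 1.044 A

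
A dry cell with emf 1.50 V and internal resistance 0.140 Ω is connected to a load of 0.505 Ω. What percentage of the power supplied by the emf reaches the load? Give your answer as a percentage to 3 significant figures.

78.3 %

Efficiency is P_load / P_total. With a series r and R sharing the same I, P = I²R for each, so η = R/(R+r).
η = R / (R + r) = 0.505 / (0.505 + 0.140) = 0.7829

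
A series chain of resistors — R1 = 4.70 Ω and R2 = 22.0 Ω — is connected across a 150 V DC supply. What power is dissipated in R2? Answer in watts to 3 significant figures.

Every series element carries the same I. Get I from the total resistance, then P = I² × R2.
R_total = 4.70 + 22.0 = 26.70 Ω
I = V / R_total = 150 / 26.70 = 5.618 A
P_R2 = I² × R2 = (5.618)² × 22.0 = 694.4 W

694 W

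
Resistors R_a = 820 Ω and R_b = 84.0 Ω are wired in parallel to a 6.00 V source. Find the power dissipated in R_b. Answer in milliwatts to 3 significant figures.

429 mW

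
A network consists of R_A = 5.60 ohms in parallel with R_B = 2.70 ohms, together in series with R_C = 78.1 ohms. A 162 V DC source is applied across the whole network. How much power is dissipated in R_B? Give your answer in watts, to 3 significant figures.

5.05 W

First find R_p for the parallel pair, then treat R_p + R_C as a series loop.
R_p = (5.60×2.70)/(5.60+2.70) = 1.822 Ω
R_total = R_p + 78.1 = 1.822 + 78.1 = 79.92 Ω
I = V / R_total = 162 / 79.92 = 2.027 A
Voltage across the parallel pair: V_p = I × R_p = 2.027 × 1.822 = 3.693 V
R_B sits across V_p; its power is V_p²/R.
P_R_B = (3.693)² / 2.70 = 5.050 W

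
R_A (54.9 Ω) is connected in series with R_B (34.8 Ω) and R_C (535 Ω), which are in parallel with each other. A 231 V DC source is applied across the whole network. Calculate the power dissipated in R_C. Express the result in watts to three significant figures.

13.9 W

Collapse R_B‖R_C to a single equivalent, reducing the network to two series elements.
R_p = (34.8×535)/(34.8+535) = 32.67 Ω
R_total = 54.9 + 32.67 = 87.57 Ω
I = V / R_total = 231 / 87.57 = 2.638 A
Voltage across the parallel pair: V_p = I × R_p = 2.638 × 32.67 = 86.19 V
With V_p across R_C, its power is V_p²/R_C.
P_R_C = (86.19)² / 535 = 13.88 W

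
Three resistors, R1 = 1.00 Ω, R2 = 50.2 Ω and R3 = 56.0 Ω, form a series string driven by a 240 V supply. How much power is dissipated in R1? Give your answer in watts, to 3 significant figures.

5.01 W

Since the resistors are in series they all carry the loop current I = V/R_total; the power in any one is I²R.
R_total = 1.00 + 50.2 + 56.0 = 107.2 Ω
I = V / R_total = 240 / 107.2 = 2.239 A
P_R1 = I² × R1 = (2.239)² × 1.00 = 5.012 W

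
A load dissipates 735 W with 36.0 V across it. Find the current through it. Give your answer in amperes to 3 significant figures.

20.4 A

Inverting the appropriate power form: I = P / V.
I = 735 / 36.0 = 20.42 A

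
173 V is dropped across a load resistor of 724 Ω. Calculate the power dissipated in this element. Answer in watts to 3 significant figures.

With V across and R both known, P = V²/R gives the dissipation directly.
P = (173 V)² / 724 Ω = 41.34 W

41.3 W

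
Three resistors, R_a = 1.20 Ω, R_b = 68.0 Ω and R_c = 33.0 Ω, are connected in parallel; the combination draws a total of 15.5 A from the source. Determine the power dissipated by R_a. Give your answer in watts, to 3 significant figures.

We need the common branch voltage; get it from I_total × R_eq, then P = V²/R for the branch.
1/R_eq = 1/1.20 + 1/68.0 + 1/33.0 ⇒ R_eq = 1.139 Ω
V = I_total × R_eq = 15.50 × 1.139 = 17.65 V
P_R_a = V² / R_a = (17.65)² / 1.20 = 259.5 W

260 W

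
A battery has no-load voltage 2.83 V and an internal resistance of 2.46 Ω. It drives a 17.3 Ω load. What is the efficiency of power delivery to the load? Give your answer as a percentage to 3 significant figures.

η = P_load/(P_load+P_int) = I²R/(I²R+I²r) = R/(R+r) — the I² cancels for series elements.
η = R / (R + r) = 17.3 / (17.3 + 2.46) = 0.8755

87.6 %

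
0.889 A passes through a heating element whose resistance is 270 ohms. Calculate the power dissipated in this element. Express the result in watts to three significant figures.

Current and resistance are given, so P = I²R is the direct form.
P = (0.8890 A)² × 270 Ω = 213.4 W

213 W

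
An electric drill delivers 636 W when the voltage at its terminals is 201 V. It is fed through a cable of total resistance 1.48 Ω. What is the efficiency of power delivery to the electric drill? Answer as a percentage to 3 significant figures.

97.7 %

I = P / V = 636 / 201 = 3.164 A through the cable.
P_line = I² R_line = (3.164)² × 1.48 = 14.82 W
P_source = P_load + P_line = 636.0 + 14.82 = 650.8 W
η = P_load / P_source = 636.0 / 650.8 = 0.9772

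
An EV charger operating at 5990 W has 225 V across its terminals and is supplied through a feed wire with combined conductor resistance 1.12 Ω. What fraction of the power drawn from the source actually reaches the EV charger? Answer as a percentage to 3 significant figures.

88.3 %

I = P / V = 5990 / 225 = 26.62 A through the feed wire.
P_line = I² R_line = (26.62)² × 1.12 = 793.8 W
P_source = P_load + P_line = 5990 + 793.8 = 6784 W
η = P_load / P_source = 5990 / 6784 = 0.8830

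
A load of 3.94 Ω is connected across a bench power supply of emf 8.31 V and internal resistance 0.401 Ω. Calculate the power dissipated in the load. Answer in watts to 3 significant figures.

The internal resistance and the load are in series, so the same I flows through both; get I from ε/(r+R), then I²R for the load.
I = ε / (r + R) = 8.31 / (0.401 + 3.94) = 1.914 A
P_load = I² R = (1.914)² × 3.94 = 14.44 W

14.4 W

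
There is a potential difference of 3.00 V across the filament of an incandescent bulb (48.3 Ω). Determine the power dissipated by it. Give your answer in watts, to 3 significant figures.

With V across and R both known, P = V²/R gives the dissipation directly.
P = (3.00 V)² / 48.3 Ω = 0.1863 W

0.186 W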